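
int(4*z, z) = 2*z^2 + C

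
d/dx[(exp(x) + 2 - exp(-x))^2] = (2*exp(4*x) + 4*exp(3*x) + 4*exp(x) - 2)*exp(-2*x)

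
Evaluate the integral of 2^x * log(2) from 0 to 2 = 3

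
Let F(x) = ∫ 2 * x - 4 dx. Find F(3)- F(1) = 0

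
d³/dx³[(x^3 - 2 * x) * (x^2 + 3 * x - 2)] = 60*x^2 + 72*x - 24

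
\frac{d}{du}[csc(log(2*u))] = -cot(log(u) + log(2))*csc(log(u) + log(2))/u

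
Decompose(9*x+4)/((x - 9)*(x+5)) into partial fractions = 41/(14*(x + 5)) + 85/(14*(x - 9))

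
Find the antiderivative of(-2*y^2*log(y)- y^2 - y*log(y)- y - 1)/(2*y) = -(y^2 + y + 1)*log(y)/2 + C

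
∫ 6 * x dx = 3*x^2 + C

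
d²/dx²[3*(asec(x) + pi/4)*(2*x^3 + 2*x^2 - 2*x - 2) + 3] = (36*x^4*sqrt(1 - 1/x^2)*asec(x) + 9*pi*x^4*sqrt(1 - 1/x^2) + 12*x^3*sqrt(1 - 1/x^2)*asec(x) + 3*pi*x^3*sqrt(1 - 1/x^2) + 24*x^3 + 12*x^2 - 6*x + 6)/(x^3*sqrt(1 - 1/x^2))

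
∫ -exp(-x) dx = exp(-x) + C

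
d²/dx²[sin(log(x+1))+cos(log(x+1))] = -2*cos(log(x + 1))/(x^2 + 2*x + 1)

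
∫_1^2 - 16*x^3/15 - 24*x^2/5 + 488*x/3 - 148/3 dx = 2692/15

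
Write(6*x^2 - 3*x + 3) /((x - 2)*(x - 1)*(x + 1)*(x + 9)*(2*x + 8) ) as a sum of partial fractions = 129/(2200*(x + 9)) - 37/(300*(x + 4)) + 1/(24*(x + 1)) - 3/(100*(x - 1)) + 7/(132*(x - 2))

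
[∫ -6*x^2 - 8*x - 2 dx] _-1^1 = -8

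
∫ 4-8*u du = -4*u^2 + 4*u + C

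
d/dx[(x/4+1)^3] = 3*x^2/64 + 3*x/8 + 3/4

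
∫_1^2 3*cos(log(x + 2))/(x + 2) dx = -3*sin(log(3)) + 3*sin(log(4))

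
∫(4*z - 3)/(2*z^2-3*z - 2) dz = log(6*z^2 - 9*z - 6) + C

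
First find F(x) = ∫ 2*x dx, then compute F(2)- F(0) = 4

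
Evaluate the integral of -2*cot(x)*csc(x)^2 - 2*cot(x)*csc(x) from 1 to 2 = -(1 + csc(1))^2 + (1 + csc(2))^2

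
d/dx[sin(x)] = cos(x)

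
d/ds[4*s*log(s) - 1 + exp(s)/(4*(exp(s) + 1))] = (16*exp(2*s)*log(s) + 16*exp(2*s) + 32*exp(s)*log(s) + 33*exp(s) + 16*log(s) + 16)/(4*exp(2*s) + 8*exp(s) + 4)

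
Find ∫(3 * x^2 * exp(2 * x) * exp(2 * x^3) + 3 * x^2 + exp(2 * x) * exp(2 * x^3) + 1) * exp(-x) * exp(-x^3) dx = -exp(-x^3 - x) + exp(x^3 + x) + C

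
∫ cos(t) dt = sin(t) + C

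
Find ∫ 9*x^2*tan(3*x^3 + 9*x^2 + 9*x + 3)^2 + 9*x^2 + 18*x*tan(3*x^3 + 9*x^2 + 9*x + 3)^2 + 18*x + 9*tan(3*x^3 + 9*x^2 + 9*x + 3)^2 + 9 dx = tan(3*(x + 1)^3) + C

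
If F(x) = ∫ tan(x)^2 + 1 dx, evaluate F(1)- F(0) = tan(1)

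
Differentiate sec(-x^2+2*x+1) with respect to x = -2*x*tan(-x^2 + 2*x + 1)*sec(-x^2 + 2*x + 1) + 2*tan(-x^2 + 2*x + 1)*sec(-x^2 + 2*x + 1)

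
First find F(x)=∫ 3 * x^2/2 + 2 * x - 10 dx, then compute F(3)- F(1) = 1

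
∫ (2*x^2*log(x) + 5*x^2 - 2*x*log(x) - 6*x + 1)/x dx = (x - 1)^2*(log(x) + 2) + C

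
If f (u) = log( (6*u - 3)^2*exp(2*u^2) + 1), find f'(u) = (144*u^3*exp(2*u^2) - 144*u^2*exp(2*u^2) + 108*u*exp(2*u^2) - 36*exp(2*u^2))/(36*u^2*exp(2*u^2) - 36*u*exp(2*u^2) + 9*exp(2*u^2) + 1)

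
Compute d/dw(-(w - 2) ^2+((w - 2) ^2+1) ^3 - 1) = 6*w^5 - 60*w^4 + 252*w^3 - 552*w^2 + 628*w - 296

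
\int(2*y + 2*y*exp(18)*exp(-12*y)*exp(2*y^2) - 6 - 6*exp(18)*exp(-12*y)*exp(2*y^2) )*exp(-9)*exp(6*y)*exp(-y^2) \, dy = 2*sinh((y - 3)^2) + C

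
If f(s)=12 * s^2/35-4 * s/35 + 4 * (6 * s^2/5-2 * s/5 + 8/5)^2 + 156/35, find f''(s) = 1728*s^2/25 - 576*s/25 + 1144/35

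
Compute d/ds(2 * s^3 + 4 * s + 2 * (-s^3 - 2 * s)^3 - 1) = -18*s^8 - 84*s^6 - 120*s^4 - 42*s^2 + 4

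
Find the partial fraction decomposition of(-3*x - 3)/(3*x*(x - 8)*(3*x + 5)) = 6/(145*(3*x + 5)) - 9/(232*(x - 8)) + 1/(40*x)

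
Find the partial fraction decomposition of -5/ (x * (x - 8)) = -5/(8*(x - 8)) + 5/(8*x)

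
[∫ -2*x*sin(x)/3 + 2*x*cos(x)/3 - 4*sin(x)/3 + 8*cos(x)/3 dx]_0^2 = -2 + 10*cos(2)/3 + 10*sin(2)/3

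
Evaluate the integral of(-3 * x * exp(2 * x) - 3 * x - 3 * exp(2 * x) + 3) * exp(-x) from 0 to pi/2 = -3*pi*(-exp(-pi/2) + exp(pi/2))/2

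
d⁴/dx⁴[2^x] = 2^x*log(2)^4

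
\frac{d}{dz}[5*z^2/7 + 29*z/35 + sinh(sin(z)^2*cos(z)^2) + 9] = 10*z/7 + sin(4*z)*cosh(cos(2*z)^2/4 - 1/4)/2 + 29/35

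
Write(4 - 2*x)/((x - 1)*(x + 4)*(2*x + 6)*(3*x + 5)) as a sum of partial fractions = -99/(224*(3*x + 5)) - 6/(35*(x + 4)) + 5/(16*(x + 3)) + 1/(160*(x - 1))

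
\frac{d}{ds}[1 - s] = -1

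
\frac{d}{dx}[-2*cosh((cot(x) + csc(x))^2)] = 4*(cos(x)^2 + 2*cos(x) + 1)*sinh(-1 + 2*cos(x)/sin(x)^2 + 2/sin(x)^2)/sin(x)^3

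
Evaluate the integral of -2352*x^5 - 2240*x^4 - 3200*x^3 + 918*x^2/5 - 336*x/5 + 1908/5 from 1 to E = -8*(-4 + 6*E + 4*exp(2) + 7*exp(3))^2 - 14*exp(3)/5 - 8*exp(2)/5 - 12*E/5 + 6794/5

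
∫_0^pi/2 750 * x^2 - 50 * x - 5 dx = -25*pi^2/4 - 5*pi/2 + 125*pi^3/4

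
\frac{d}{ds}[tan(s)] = cos(s)^(-2)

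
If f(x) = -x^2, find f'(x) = -2*x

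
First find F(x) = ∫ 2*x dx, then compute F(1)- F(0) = 1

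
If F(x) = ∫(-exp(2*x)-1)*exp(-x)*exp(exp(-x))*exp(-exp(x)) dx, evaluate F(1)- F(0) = -1 + exp(-E + exp(-1))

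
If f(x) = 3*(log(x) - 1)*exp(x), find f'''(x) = (3*x^3*exp(x)*log(x) - 3*x^3*exp(x) + 9*x^2*exp(x) - 9*x*exp(x) + 6*exp(x))/x^3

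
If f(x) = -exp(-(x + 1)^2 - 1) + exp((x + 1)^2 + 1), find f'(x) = (2*x*exp(2*x^2 + 4*x + 4) + 2*x + 2*exp(2*x^2 + 4*x + 4) + 2)*exp(-x^2 - 2*x - 2)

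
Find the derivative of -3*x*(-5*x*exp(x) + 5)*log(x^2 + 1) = (15*x^4*exp(x)*log(x^2 + 1) + 30*x^3*exp(x)*log(x^2 + 1) + 30*x^3*exp(x) + 15*x^2*exp(x)*log(x^2 + 1) - 15*x^2*log(x^2 + 1) - 30*x^2 + 30*x*exp(x)*log(x^2 + 1) - 15*log(x^2 + 1))/(x^2 + 1)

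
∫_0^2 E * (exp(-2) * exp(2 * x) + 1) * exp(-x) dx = -2*exp(-1) + 2*E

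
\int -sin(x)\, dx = cos(x) + C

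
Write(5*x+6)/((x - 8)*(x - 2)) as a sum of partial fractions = -8/(3*(x - 2)) + 23/(3*(x - 8))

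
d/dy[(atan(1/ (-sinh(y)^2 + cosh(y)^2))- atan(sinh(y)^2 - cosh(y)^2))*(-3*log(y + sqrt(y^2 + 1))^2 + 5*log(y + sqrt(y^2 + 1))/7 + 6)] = -(21*pi*y*log(y + sqrt(y^2 + 1)) - 5*pi*y/2 + 21*pi*sqrt(y^2 + 1)*log(y + sqrt(y^2 + 1)) - 5*pi*sqrt(y^2 + 1)/2)/(7*y^2 + 7*y*sqrt(y^2 + 1) + 7)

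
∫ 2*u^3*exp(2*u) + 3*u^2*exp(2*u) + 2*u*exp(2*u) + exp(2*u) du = u*(u^2 + 1)*exp(2*u) + C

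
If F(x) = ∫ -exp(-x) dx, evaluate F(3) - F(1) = -exp(-1) + exp(-3)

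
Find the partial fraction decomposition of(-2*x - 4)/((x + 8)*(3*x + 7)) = 2/(17*(3*x + 7)) - 12/(17*(x + 8))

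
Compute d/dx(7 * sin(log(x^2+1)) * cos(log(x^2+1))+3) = (-28*x*sin(log(x^2 + 1))^2 + 14*x)/(x^2 + 1)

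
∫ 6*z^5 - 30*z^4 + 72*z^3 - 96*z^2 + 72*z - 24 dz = z^6 - 6*z^5 + 18*z^4 - 32*z^3 + 36*z^2 - 24*z + C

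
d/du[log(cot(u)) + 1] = -2/sin(2*u)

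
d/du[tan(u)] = cos(u)^(-2)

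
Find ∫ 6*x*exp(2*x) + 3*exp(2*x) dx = 3*x*exp(2*x) + C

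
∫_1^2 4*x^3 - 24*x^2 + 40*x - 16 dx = 3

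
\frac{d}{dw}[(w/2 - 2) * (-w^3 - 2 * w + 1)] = -2*w^3 + 6*w^2 - 2*w + 9/2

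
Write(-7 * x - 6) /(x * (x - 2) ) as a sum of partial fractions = -10/(x - 2) + 3/x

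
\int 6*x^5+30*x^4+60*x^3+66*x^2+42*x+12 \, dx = x^6 + 6*x^5 + 15*x^4 + 22*x^3 + 21*x^2 + 12*x + C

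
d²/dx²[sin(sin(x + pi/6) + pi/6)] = -sin(x + pi/6)*cos(sin(x + pi/6) + pi/6) - sin(sin(x + pi/6) + pi/6)*cos(x + pi/6)^2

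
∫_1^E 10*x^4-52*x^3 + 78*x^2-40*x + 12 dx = -16 + (-3 + E)^2*(-exp(2) + 1 + 2*E + 2*exp(3))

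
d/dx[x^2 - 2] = 2*x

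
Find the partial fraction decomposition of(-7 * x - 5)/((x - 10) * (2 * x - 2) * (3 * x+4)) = 39/(476*(3*x + 4)) + 2/(21*(x - 1)) - 25/(204*(x - 10))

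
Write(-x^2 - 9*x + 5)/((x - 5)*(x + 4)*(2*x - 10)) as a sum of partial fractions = 25/(162*(x + 4)) - 53/(81*(x - 5)) - 65/(18*(x - 5)^2)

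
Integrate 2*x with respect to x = x^2 + C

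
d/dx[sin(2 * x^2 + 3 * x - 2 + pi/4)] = 4*x*cos(2*x^2 + 3*x - 2 + pi/4) + 3*cos(2*x^2 + 3*x - 2 + pi/4)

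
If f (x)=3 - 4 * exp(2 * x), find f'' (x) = -16*exp(2*x)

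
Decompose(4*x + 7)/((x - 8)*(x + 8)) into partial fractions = 25/(16*(x + 8)) + 39/(16*(x - 8))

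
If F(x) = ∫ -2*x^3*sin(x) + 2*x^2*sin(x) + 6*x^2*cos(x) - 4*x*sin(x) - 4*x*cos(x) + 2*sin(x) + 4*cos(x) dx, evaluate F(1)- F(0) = 2*cos(1) + 2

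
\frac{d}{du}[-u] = -1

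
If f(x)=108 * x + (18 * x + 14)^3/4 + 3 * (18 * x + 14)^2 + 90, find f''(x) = 8748*x + 8748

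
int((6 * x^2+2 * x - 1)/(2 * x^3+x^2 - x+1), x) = log(2*x^3 + x^2 - x + 1) + C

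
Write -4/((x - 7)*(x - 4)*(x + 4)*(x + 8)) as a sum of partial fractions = 1/(180*(x + 8)) - 1/(88*(x + 4)) + 1/(72*(x - 4)) - 4/(495*(x - 7))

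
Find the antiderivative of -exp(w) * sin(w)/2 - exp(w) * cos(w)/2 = -exp(w)*sin(w)/2 + C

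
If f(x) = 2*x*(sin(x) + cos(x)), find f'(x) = 2*sqrt(2)*(x*cos(x + pi/4) + sin(x + pi/4))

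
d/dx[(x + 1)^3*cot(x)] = (x + 1)^2*(-x/sin(x)^2 + 3/tan(x) - 1/sin(x)^2)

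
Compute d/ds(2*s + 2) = 2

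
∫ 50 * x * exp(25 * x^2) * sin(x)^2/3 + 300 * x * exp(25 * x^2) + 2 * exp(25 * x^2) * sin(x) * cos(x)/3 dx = (sin(x)^2 + 18)*exp(25*x^2)/3 + C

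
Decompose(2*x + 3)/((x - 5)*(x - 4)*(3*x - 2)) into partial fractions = 3/(10*(3*x - 2)) - 11/(10*(x - 4)) + 1/(x - 5)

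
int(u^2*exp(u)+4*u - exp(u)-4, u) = (u - 1)^2*(exp(u) + 2) + C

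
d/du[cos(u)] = -sin(u)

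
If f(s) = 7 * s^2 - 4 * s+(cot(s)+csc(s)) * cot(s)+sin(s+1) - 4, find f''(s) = -sin(s + 1) + 6*cot(s)^4 + 6*cot(s)^3*csc(s) + 8*cot(s)^2 + 5*cot(s)*csc(s) + 16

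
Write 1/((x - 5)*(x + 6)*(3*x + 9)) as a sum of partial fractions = 1/(99*(x + 6)) - 1/(72*(x + 3)) + 1/(264*(x - 5))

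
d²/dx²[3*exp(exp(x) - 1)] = 3*exp(x + exp(x) - 1) + 3*exp(2*x + exp(x) - 1)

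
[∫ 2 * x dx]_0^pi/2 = pi^2/4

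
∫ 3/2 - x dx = -x^2/2 + 3*x/2 + C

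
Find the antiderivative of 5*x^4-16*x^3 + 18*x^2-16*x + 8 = x^5 - 4*x^4 + 6*x^3 - 8*x^2 + 8*x + C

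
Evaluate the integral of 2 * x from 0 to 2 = 4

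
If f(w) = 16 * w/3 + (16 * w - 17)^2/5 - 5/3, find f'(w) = 512*w/5 - 1552/15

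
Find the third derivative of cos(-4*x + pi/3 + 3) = -64*sin(-4*x + pi/3 + 3)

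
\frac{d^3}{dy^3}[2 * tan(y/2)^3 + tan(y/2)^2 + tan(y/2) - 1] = 15*tan(y/2)^6 + 3*tan(y/2)^5 + 117*tan(y/2)^4/4 + 5*tan(y/2)^3 + 16*tan(y/2)^2 + 2*tan(y/2) + 7/4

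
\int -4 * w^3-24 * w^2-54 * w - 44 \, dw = -w^4 - 8*w^3 - 27*w^2 - 44*w + C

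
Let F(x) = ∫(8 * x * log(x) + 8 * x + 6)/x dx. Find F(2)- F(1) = 22*log(2)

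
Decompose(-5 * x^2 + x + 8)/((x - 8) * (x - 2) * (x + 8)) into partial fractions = -2/(x + 8) + 1/(6*(x - 2)) - 19/(6*(x - 8))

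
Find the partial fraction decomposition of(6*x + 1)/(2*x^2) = 3/x + 1/(2*x^2)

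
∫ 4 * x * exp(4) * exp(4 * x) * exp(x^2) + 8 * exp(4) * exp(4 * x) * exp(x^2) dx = 2*exp((x + 2)^2) + C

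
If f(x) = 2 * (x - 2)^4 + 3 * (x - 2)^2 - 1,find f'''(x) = 48*x - 96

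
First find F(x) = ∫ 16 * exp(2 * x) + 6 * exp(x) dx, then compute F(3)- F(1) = -8*exp(2) - 6*E + 6*exp(3) + 8*exp(6)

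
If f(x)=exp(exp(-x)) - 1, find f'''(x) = (-3*exp(x + exp(-x)) - exp(2*x + exp(-x)) - exp(exp(-x)))*exp(-3*x)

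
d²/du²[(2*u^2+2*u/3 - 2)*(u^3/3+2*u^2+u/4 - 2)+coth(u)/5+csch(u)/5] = 40*u^3/3 + 152*u^2/3 + 7*u - 47/3 + 1/(5*sinh(u)) + 2*cosh(u)/(5*sinh(u)^3) + 2/(5*sinh(u)^3)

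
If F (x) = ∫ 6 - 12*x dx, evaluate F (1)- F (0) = 0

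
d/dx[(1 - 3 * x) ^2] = 18*x - 6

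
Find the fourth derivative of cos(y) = cos(y)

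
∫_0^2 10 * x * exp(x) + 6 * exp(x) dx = 4 + 16*exp(2)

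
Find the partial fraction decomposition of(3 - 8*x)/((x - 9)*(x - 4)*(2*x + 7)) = 124/(375*(2*x + 7)) + 29/(75*(x - 4)) - 69/(125*(x - 9))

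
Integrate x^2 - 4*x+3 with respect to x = x^3/3 - 2*x^2 + 3*x + C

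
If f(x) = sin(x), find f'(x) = cos(x)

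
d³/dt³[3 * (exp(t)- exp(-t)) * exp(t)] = 24*exp(2*t)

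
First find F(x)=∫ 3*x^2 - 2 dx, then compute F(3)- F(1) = 22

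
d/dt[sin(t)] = cos(t)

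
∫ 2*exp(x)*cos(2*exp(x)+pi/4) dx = sin(2*exp(x) + pi/4) + C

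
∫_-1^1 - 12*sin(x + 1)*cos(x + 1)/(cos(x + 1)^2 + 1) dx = -6*log(2) + 6*log(cos(2)^2 + 1)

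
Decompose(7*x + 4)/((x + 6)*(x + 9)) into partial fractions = 59/(3*(x + 9)) - 38/(3*(x + 6))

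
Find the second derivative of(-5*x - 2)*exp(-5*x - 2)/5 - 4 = -25*x*exp(-5*x - 2)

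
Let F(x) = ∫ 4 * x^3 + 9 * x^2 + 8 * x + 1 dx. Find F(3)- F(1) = 192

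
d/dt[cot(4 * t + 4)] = -4/sin(4*t + 4)^2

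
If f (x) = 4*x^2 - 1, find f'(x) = 8*x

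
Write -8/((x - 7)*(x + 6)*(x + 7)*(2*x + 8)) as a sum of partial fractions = 2/(21*(x + 7)) - 2/(13*(x + 6)) + 2/(33*(x + 4)) - 2/(1001*(x - 7))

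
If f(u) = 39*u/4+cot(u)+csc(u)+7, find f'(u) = -cot(u)^2 - cot(u)*csc(u) + 35/4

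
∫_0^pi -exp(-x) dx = -1 + exp(-pi)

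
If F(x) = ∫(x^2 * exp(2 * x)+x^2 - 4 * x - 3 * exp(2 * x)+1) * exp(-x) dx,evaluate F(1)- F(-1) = 0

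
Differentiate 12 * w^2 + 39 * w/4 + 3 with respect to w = 24*w + 39/4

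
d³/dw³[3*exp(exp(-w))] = (-9*exp(w + exp(-w)) - 3*exp(2*w + exp(-w)) - 3*exp(exp(-w)))*exp(-3*w)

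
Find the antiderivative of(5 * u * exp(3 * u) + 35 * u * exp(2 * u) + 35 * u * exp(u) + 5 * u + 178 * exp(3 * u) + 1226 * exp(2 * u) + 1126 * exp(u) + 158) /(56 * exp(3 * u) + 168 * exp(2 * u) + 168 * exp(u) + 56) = (28*(7*u + 100)*(exp(u) + 1)^2 + 5*((u + 12)*(exp(u) + 1) + 4*exp(u))^2 + 784*(exp(u) + 1)*exp(u))/(112*(exp(u) + 1)^2) + C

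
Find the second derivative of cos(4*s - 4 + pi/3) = -16*cos(4*s - 4 + pi/3)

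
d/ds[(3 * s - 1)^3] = 81*s^2 - 54*s + 9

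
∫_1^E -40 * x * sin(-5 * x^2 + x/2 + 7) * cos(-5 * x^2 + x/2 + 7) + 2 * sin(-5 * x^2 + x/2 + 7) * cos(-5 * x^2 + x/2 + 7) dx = -cos(-10*exp(2) + E + 14) + cos(5)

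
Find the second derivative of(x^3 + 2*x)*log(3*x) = (6*x^2*log(x) + 5*x^2 + 6*x^2*log(3) + 2)/x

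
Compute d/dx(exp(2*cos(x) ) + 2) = -2*exp(2*cos(x))*sin(x)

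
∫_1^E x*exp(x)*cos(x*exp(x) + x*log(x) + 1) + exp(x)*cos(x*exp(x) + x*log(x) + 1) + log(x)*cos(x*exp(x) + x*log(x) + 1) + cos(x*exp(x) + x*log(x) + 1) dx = -sin(1 + E) + sin(1 + E + E*exp(E))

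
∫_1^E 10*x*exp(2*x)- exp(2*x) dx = -2*exp(2) + (-3 + 5*E)*exp(2*E)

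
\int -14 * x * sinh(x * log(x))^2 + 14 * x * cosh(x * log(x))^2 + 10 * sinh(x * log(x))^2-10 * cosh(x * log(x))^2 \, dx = 7*x^2 - 10*x + C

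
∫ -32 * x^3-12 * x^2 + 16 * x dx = -8*x^4 - 4*x^3 + 8*x^2 + C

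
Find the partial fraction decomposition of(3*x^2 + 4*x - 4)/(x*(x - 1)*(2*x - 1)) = 5/(2*x - 1) + 3/(x - 1) - 4/x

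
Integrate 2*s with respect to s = s^2 + C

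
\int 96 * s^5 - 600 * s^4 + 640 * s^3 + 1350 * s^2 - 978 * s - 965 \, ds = 16*s^6 - 120*s^5 + 160*s^4 + 450*s^3 - 489*s^2 - 965*s + C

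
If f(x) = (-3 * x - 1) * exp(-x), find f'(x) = (3*x - 2)*exp(-x)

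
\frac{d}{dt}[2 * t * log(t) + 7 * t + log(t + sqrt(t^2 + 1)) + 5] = (2*t^2*log(t) + 9*t^2 + 2*t*sqrt(t^2 + 1)*log(t) + 9*t*sqrt(t^2 + 1) + t + sqrt(t^2 + 1) + 2*log(t) + 9)/(t^2 + t*sqrt(t^2 + 1) + 1)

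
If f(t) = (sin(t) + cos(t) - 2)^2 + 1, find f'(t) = 2*cos(2*t) - 4*sqrt(2)*cos(t + pi/4)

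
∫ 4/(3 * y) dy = 4*log(y)/3 + C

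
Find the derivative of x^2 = 2*x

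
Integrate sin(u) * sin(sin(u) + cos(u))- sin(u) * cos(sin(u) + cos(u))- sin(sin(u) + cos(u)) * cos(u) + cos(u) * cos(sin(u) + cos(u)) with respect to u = sqrt(2)*sin(sqrt(2)*sin(u + pi/4) + pi/4) + C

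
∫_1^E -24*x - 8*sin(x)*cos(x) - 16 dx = -12*exp(2) - 16*E - 2*cos(2) + 2*cos(2*E) + 28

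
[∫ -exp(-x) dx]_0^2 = -1 + exp(-2)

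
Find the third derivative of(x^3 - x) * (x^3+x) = 120*x^3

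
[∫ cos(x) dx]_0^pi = 0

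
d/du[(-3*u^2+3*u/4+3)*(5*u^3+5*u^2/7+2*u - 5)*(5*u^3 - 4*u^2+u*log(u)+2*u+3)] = -600*u^7 + 1905*u^6/4 - 90*u^5*log(u) + 105*u^5/2 + 225*u^4*log(u)/28 + 1905*u^4/28 + 267*u^3*log(u)/7 - 4149*u^3/28 + 783*u^2*log(u)/14 - 999*u^2/28 + 9*u*log(u)/2 + 6807*u/28 - 15*log(u) - 153/4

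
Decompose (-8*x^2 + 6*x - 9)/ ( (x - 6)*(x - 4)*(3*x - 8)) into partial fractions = -449/(40*(3*x - 8)) + 113/(8*(x - 4)) - 261/(20*(x - 6))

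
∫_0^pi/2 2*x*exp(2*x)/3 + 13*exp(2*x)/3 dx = -2 + (pi/6 + 2)*exp(pi)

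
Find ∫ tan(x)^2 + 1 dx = tan(x) + C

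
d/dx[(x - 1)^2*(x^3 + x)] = 5*x^4 - 8*x^3 + 6*x^2 - 4*x + 1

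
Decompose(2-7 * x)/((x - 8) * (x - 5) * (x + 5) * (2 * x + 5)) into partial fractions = 52/(525*(2*x + 5)) - 37/(650*(x + 5)) + 11/(150*(x - 5)) - 6/(91*(x - 8))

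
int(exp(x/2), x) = 2*exp(x/2) + C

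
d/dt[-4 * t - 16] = -4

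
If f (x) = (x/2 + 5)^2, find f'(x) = x/2 + 5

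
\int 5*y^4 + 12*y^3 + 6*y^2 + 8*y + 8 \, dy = y^5 + 3*y^4 + 2*y^3 + 4*y^2 + 8*y + C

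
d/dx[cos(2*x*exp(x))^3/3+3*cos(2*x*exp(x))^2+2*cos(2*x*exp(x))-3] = 4*(-4*x*sin(x*exp(x))^4 + 16*x*sin(x*exp(x))^2 - 9*x - 4*sin(x*exp(x))^4 + 16*sin(x*exp(x))^2 - 9)*exp(x)*sin(x*exp(x))*cos(x*exp(x))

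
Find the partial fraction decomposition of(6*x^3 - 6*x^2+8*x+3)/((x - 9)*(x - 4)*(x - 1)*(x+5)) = 937/(756*(x + 5)) + 11/(144*(x - 1)) - 323/(135*(x - 4)) + 3963/(560*(x - 9))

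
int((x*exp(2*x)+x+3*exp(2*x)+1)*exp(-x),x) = 2*(x + 2)*sinh(x) + C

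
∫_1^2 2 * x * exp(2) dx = 3*exp(2)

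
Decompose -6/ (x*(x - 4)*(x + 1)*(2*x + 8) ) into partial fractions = 1/(32*(x + 4)) - 1/(5*(x + 1)) - 3/(160*(x - 4)) + 3/(16*x)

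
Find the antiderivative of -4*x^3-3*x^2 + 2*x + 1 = -x^4 - x^3 + x^2 + x + C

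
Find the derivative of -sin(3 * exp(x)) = -3*exp(x)*cos(3*exp(x))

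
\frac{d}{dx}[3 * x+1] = 3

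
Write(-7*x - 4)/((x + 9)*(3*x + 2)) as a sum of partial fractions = 2/(25*(3*x + 2)) - 59/(25*(x + 9))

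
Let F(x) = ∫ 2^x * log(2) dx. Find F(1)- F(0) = 1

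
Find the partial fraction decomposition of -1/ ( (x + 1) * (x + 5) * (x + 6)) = -1/(5*(x + 6)) + 1/(4*(x + 5)) - 1/(20*(x + 1))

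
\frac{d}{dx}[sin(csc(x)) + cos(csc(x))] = -sqrt(2)*cos(x)*cos(pi/4 + 1/sin(x))/sin(x)^2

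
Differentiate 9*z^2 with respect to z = 18*z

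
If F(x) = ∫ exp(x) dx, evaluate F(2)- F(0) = -1 + exp(2)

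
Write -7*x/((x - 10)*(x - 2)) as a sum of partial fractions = 7/(4*(x - 2)) - 35/(4*(x - 10))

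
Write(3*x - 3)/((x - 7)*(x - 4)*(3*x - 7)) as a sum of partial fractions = 18/(35*(3*x - 7)) - 3/(5*(x - 4)) + 3/(7*(x - 7))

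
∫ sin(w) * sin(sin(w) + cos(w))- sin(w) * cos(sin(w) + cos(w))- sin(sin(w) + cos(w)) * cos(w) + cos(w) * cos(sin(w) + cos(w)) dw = sqrt(2)*sin(sqrt(2)*sin(w + pi/4) + pi/4) + C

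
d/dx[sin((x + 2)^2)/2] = (x + 2)*cos(x^2 + 4*x + 4)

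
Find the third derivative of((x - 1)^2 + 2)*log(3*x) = (2*x^2 + 2*x + 6)/x^3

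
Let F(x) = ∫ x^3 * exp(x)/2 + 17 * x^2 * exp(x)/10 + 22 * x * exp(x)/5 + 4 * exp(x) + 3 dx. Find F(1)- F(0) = 3 + 47*E/10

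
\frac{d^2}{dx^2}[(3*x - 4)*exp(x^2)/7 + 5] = 12*x^3*exp(x^2)/7 - 16*x^2*exp(x^2)/7 + 18*x*exp(x^2)/7 - 8*exp(x^2)/7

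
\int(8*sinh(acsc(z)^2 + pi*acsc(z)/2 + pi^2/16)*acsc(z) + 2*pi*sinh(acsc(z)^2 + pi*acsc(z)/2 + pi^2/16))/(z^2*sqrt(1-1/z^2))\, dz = -4*cosh((4*acsc(z) + pi)^2/16) + C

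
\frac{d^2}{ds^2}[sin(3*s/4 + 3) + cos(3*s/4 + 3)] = -9*sqrt(2)*sin(3*s/4 + pi/4 + 3)/16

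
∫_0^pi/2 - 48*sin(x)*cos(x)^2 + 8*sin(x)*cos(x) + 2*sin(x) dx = -10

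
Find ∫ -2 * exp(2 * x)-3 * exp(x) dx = -(exp(x) + 1)^2 - exp(x) + C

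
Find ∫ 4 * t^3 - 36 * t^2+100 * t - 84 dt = t^4 - 12*t^3 + 50*t^2 - 84*t + C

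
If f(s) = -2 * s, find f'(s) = -2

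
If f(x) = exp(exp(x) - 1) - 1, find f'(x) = exp(x + exp(x) - 1)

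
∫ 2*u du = u^2 + C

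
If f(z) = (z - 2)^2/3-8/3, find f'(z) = 2*z/3 - 4/3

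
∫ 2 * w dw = w^2 + C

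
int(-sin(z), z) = cos(z) + C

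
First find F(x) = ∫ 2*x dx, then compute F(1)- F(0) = 1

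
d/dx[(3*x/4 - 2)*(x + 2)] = 3*x/2 - 1/2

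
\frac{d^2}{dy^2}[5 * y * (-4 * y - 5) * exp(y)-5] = -20*y^2*exp(y) - 105*y*exp(y) - 90*exp(y)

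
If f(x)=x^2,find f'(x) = 2*x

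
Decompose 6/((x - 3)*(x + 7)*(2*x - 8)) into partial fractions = 3/(110*(x + 7)) - 3/(10*(x - 3)) + 3/(11*(x - 4))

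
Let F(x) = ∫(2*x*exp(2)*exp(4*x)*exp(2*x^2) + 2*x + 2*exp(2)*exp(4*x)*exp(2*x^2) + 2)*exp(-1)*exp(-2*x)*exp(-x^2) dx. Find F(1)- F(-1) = -exp(-4) + exp(4)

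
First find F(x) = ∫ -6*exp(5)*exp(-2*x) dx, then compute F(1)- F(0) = -3*exp(5) + 3*exp(3)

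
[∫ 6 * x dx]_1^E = -3 + 3*exp(2)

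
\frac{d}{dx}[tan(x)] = cos(x)^(-2)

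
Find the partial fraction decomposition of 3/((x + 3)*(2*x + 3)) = 2/(2*x + 3) - 1/(x + 3)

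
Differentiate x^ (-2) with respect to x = -2/x^3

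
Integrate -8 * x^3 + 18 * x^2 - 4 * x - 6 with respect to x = -2*x^4 + 6*x^3 - 2*x^2 - 6*x + C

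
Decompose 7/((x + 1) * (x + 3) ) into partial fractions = -7/(2*(x + 3)) + 7/(2*(x + 1))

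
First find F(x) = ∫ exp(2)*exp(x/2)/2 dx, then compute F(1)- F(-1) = -exp(3/2) + exp(5/2)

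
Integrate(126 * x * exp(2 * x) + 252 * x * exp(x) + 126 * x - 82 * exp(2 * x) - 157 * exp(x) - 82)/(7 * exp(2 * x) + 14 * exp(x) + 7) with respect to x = (-(exp(x) + 1)*(-63*x^2 + 82*x + 63)/7 + exp(x))/(exp(x) + 1) + C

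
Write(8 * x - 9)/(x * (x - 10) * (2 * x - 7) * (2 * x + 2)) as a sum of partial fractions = -76/(819*(2*x - 7)) + 17/(198*(x + 1)) + 71/(2860*(x - 10)) - 9/(140*x)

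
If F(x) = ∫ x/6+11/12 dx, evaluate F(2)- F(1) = 7/6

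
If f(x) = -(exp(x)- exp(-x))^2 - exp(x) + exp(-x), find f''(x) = (-4*exp(4*x) - exp(3*x) + exp(x) - 4)*exp(-2*x)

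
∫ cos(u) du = sin(u) + C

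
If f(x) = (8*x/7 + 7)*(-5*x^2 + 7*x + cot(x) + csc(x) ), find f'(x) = -120*x^2/7 - 8*x*cot(x)^2/7 - 8*x*cot(x)*csc(x)/7 - 386*x/7 - 7*cot(x)^2 - 7*cot(x)*csc(x) + 8*cot(x)/7 + 8*csc(x)/7 + 42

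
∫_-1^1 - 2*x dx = 0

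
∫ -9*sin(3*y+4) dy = 3*cos(3*y + 4) + C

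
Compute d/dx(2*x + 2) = 2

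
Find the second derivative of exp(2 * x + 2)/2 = 2*exp(2*x + 2)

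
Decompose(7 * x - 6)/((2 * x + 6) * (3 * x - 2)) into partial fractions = -2/(11*(3*x - 2)) + 27/(22*(x + 3))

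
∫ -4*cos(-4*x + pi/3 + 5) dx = sin(-4*x + pi/3 + 5) + C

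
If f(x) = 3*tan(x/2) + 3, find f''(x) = 3*sin(x/2)/(2*cos(x/2)^3)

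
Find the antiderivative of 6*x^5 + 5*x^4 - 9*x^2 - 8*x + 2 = x^6 + x^5 - 3*x^3 - 4*x^2 + 2*x + C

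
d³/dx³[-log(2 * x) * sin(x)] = (x^3*log(x)*cos(x) + x^3*log(2)*cos(x) + 3*x^2*sin(x) + 3*x*cos(x) - 2*sin(x))/x^3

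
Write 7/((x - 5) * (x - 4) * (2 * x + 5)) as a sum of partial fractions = 28/(195*(2*x + 5)) - 7/(13*(x - 4)) + 7/(15*(x - 5))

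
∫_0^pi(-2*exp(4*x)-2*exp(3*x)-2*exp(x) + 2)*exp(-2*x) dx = -(-exp(-pi) + exp(pi))^2 - 2*exp(pi) + 2*exp(-pi)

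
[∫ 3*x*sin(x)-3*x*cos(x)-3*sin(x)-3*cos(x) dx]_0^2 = -6*sin(2) - 6*cos(2)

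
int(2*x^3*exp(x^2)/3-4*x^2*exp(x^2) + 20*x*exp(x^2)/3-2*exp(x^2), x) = (x^2 - 6*x + 9)*exp(x^2)/3 + C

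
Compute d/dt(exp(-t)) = -exp(-t)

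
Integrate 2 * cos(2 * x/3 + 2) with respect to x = 3*sin(2*x/3 + 2) + C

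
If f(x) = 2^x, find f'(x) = 2^x*log(2)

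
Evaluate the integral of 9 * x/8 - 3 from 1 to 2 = -21/16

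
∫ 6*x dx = 3*x^2 + C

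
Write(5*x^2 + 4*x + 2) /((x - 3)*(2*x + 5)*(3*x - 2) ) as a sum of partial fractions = -62/(133*(3*x - 2)) + 93/(209*(2*x + 5)) + 59/(77*(x - 3))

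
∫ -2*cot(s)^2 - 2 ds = 2*cot(s) + C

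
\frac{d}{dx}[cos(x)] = -sin(x)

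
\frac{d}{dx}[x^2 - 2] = 2*x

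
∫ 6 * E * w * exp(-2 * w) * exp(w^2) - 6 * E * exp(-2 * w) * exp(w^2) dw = 3*exp((w - 1)^2) + C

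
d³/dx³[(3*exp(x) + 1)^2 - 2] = 72*exp(2*x) + 6*exp(x)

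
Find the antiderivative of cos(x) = sin(x) + C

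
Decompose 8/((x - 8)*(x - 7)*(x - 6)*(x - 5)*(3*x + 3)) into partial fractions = 1/(1134*(x + 1)) - 2/(27*(x - 5)) + 4/(21*(x - 6)) - 1/(6*(x - 7)) + 4/(81*(x - 8))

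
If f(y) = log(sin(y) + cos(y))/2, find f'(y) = 1/(2*tan(y + pi/4))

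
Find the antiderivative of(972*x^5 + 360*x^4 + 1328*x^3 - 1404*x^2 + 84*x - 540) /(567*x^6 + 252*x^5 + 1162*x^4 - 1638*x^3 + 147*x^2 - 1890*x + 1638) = 2*log((9*x^3 + 2*x^2 + 9*x - 15)^2/9 + 1)/7 + C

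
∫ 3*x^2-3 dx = x^3 - 3*x + C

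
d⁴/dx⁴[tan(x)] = 24*tan(x)^5 + 40*tan(x)^3 + 16*tan(x)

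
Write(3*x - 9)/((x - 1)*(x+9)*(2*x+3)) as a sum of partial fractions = 18/(25*(2*x + 3)) - 6/(25*(x + 9)) - 3/(25*(x - 1))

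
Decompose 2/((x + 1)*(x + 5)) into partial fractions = -1/(2*(x + 5)) + 1/(2*(x + 1))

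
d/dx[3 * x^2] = 6*x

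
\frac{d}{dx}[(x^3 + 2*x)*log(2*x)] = 3*x^2*log(x) + x^2 + 3*x^2*log(2) + 2*log(x) + 2*log(2) + 2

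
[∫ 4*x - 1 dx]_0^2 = 6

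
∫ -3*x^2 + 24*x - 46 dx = -x^3 + 12*x^2 - 46*x + C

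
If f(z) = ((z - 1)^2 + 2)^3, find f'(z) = 6*z^5 - 30*z^4 + 84*z^3 - 132*z^2 + 126*z - 54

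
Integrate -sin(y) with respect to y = cos(y) + C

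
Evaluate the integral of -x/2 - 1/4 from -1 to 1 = -1/2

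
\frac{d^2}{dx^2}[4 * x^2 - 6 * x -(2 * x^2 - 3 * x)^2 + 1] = -48*x^2 + 72*x - 10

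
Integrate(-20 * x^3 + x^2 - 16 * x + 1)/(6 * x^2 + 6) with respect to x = -5*x^2/3 + x/6 + log(x^2 + 1)/3 + C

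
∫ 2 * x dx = x^2 + C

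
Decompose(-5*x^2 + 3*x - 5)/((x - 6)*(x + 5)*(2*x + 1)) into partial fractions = 31/(117*(2*x + 1)) - 145/(99*(x + 5)) - 167/(143*(x - 6))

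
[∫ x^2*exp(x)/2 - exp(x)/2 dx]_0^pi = -1/2 + (-1 + pi)^2*exp(pi)/2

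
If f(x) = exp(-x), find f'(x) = -exp(-x)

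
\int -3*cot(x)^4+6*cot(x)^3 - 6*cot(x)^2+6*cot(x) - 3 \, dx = (cot(x) - 1)^3 + C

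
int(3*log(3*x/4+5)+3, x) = (3*x + 20)*log(3*x/4 + 5) + C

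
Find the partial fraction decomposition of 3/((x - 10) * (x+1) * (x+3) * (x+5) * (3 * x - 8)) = -243/(94622*(3*x - 8)) + 1/(920*(x + 5)) - 3/(884*(x + 3)) + 3/(968*(x + 1)) + 1/(15730*(x - 10))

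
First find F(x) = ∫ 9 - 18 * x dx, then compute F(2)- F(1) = -18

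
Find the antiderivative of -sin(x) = cos(x) + C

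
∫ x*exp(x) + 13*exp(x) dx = (x + 12)*exp(x) + C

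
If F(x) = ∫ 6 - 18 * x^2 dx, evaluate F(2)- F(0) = -36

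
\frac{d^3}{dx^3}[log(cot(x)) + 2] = -2*sin(x)/cos(x)^3 - 2*cos(x)/sin(x)^3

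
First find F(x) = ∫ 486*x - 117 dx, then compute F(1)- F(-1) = -234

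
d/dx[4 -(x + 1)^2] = -2*x - 2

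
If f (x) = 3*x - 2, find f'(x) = 3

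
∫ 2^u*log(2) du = 2^u + C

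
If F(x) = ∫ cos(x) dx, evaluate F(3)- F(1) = -sin(1) + sin(3)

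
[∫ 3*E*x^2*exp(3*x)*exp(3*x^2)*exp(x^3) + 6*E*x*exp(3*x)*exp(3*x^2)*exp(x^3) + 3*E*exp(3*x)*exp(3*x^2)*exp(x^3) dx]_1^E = -exp(8) + exp((1 + E)^3)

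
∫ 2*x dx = x^2 + C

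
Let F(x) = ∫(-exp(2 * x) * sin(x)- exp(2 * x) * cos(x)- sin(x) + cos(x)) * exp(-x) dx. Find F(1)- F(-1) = 0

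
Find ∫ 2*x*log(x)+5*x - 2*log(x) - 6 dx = ((x - 1)^2 - 1)*(log(x) + 2) + C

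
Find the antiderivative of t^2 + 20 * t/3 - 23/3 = t^3/3 + 10*t^2/3 - 23*t/3 + C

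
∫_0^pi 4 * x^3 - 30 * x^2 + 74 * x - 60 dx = -36 + (-3 + pi)^2*(-2 + pi)^2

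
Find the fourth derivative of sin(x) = sin(x)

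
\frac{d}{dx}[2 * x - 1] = 2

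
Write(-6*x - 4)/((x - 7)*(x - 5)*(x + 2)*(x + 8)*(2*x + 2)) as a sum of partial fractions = 11/(4095*(x + 8)) - 2/(189*(x + 2)) + 1/(336*(x + 1)) + 17/(1092*(x - 5)) - 23/(2160*(x - 7))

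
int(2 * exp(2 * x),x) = exp(2*x) + C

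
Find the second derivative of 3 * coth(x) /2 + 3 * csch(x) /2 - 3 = 3*(cosh(x) + 1)^2/(2*sinh(x)^3)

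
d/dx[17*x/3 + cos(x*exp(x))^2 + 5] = -x*exp(x)*sin(2*x*exp(x)) - exp(x)*sin(2*x*exp(x)) + 17/3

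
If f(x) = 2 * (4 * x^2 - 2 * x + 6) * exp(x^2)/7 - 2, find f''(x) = 32*x^4*exp(x^2)/7 - 16*x^3*exp(x^2)/7 + 128*x^2*exp(x^2)/7 - 24*x*exp(x^2)/7 + 40*exp(x^2)/7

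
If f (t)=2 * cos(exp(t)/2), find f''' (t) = (exp(2*t)*sin(exp(t)/2)/4 - 3*exp(t)*cos(exp(t)/2)/2 - sin(exp(t)/2))*exp(t)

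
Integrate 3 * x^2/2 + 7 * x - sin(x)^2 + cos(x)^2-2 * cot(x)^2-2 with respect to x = x^3/2 + 7*x^2/2 + sin(2*x)/2 + 2*cot(x) + C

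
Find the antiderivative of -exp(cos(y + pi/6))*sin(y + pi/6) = exp(cos(y + pi/6)) + C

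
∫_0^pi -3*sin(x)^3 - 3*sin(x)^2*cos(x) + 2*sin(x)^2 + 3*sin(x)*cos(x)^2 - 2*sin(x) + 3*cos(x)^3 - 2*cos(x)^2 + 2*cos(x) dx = -6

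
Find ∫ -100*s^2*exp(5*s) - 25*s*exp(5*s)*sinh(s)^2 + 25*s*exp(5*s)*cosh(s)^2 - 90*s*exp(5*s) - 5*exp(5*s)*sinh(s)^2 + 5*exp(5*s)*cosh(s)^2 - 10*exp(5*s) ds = -5*s*(4*s + 1)*exp(5*s) + C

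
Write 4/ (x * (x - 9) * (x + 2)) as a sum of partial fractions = 2/(11*(x + 2)) + 4/(99*(x - 9)) - 2/(9*x)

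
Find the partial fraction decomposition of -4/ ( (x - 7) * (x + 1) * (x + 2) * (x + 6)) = 1/(65*(x + 6)) - 1/(9*(x + 2)) + 1/(10*(x + 1)) - 1/(234*(x - 7))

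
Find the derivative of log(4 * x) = 1/x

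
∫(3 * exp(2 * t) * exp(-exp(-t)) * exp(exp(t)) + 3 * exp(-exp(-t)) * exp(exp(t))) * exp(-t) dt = 3*exp(2*sinh(t)) + C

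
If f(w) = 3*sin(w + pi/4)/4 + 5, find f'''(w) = -3*cos(w + pi/4)/4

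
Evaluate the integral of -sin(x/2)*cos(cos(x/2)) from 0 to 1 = -2*sin(1) + 2*sin(cos(1/2))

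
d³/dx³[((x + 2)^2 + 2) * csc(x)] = (x^2*cos(x)/sin(x) - 6*x^2*cos(x)/sin(x)^3 - 6*x + 4*x*cos(x)/sin(x) + 12*x/sin(x)^2 - 24*x*cos(x)/sin(x)^3 - 12 + 24/sin(x)^2 - 36*cos(x)/sin(x)^3)/sin(x)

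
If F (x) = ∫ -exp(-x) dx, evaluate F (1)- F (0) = -1 + exp(-1)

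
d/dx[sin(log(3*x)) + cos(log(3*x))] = sqrt(2)*cos(log(x) + pi/4 + log(3))/x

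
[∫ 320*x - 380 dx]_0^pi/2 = -160 - 30*pi + 10*(4 - 2*pi)^2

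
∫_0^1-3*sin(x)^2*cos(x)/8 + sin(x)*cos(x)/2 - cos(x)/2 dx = (-4 - sin(1)^2 + 2*sin(1))*sin(1)/8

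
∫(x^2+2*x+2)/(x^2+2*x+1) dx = x*(x + 2)/(x + 1) + C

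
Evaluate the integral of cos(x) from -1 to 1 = 2*sin(1)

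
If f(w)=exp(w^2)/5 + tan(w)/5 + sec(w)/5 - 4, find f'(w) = 2*w*exp(w^2)/5 + tan(w)^2/5 + tan(w)*sec(w)/5 + 1/5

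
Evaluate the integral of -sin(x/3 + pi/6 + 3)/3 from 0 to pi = -sin(pi/3 + 3)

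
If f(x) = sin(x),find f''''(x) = sin(x)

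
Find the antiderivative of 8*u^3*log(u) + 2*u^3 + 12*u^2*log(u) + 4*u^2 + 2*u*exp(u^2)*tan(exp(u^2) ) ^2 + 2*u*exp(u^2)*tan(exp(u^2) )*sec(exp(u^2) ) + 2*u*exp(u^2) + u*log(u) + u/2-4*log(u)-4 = u*(4*u^3 + 8*u^2 + u - 8)*log(u)/2 + tan(exp(u^2)) + sec(exp(u^2)) + C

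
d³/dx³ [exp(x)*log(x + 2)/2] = (x^3*exp(x)*log(x + 2) + 6*x^2*exp(x)*log(x + 2) + 3*x^2*exp(x) + 12*x*exp(x)*log(x + 2) + 9*x*exp(x) + 8*exp(x)*log(x + 2) + 8*exp(x))/(2*x^3 + 12*x^2 + 24*x + 16)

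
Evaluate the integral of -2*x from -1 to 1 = 0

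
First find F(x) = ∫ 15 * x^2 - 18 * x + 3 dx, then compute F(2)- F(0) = 10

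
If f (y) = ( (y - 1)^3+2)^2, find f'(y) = 6*y^5 - 30*y^4 + 60*y^3 - 48*y^2 + 6*y + 6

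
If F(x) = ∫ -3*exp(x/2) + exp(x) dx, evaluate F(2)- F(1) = -(-3 + exp(1/2))^2 + (-3 + E)^2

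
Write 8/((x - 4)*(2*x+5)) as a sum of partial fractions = -16/(13*(2*x + 5)) + 8/(13*(x - 4))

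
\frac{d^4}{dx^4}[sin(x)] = sin(x)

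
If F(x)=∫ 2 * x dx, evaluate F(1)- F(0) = 1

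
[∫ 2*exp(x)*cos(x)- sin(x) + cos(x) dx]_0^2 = -2 + (1 + exp(2))*(cos(2) + sin(2))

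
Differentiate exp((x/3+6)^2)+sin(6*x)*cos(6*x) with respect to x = 2*x*exp(x^2/9 + 4*x + 36)/9 + 4*exp(x^2/9 + 4*x + 36) - 6*sin(6*x)^2 + 6*cos(6*x)^2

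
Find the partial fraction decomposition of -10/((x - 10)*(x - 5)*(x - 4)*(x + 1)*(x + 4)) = -5/(1512*(x + 4)) + 1/(99*(x + 1)) - 1/(24*(x - 4)) + 1/(27*(x - 5)) - 1/(462*(x - 10))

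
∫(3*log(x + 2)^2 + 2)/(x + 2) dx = (log(x + 2)^2 + 2)*log(x + 2) + C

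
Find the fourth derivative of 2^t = 2^t*log(2)^4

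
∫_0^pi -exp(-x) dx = -1 + exp(-pi)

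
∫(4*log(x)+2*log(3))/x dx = 2*log(x)*log(3*x) + C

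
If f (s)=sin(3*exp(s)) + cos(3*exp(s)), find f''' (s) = 3*sqrt(2)*(-9*exp(2*s)*cos(3*exp(s) + pi/4) - 9*exp(s)*sin(3*exp(s) + pi/4) + cos(3*exp(s) + pi/4))*exp(s)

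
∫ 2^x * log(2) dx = 2^x + C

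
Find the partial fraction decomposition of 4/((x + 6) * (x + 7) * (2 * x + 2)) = 1/(3*(x + 7)) - 2/(5*(x + 6)) + 1/(15*(x + 1))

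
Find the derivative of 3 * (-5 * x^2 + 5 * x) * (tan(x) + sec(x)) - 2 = 15*(-2*x^2*sin(x) - 2*x^2 + 2*x*sin(x) - 2*x*sin(2*x) - 4*x*cos(x) + 2*x + sin(2*x) + 2*cos(x))/(cos(2*x) + 1)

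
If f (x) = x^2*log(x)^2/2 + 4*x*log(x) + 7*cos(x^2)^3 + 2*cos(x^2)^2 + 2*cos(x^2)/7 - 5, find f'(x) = x*log(x)^2 + x*log(x) + 42*x*sin(x^2)^3 - 8*x*sin(x^2)*cos(x^2) - 298*x*sin(x^2)/7 + 4*log(x) + 4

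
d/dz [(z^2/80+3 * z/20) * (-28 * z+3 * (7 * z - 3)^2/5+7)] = 147*z^3/100 + 2247*z^2/200 - 313*z/20 + 93/50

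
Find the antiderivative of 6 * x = 3*x^2 + C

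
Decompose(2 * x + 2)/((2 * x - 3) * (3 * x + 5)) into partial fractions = 4/(19*(3*x + 5)) + 10/(19*(2*x - 3))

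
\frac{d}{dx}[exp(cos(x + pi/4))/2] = -exp(cos(x + pi/4))*sin(x + pi/4)/2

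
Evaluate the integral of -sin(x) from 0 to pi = -2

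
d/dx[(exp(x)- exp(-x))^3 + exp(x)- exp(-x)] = (3*exp(6*x) - 2*exp(4*x) - 2*exp(2*x) + 3)*exp(-3*x)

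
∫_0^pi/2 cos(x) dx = 1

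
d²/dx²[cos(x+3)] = -cos(x + 3)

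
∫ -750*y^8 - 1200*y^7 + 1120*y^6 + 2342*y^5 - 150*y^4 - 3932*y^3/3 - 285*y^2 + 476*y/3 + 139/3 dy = -250*y^9/3 - 150*y^8 + 160*y^7 + 1171*y^6/3 - 30*y^5 - 983*y^4/3 - 95*y^3 + 238*y^2/3 + 139*y/3 + C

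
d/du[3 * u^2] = 6*u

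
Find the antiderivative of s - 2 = s^2/2 - 2*s + C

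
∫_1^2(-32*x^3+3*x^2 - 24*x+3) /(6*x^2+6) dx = -15/2 - 2*log(2)/3 + 2*log(5)/3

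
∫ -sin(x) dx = cos(x) + C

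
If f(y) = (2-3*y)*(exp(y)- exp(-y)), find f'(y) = (-3*y*exp(2*y) - 3*y - exp(2*y) + 5)*exp(-y)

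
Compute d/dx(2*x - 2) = 2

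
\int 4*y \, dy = 2*y^2 + C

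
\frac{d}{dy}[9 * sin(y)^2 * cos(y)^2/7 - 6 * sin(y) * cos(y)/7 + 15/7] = 9*sin(4*y)/14 - 6*cos(2*y)/7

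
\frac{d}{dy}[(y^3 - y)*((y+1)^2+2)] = 5*y^4 + 8*y^3 + 6*y^2 - 4*y - 3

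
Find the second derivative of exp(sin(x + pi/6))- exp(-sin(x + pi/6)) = (-exp(2*sin(x + pi/6))*sin(x + pi/6) + exp(2*sin(x + pi/6))*cos(x + pi/6)^2 - sin(x + pi/6) - cos(x + pi/6)^2)*exp(-sin(x + pi/6))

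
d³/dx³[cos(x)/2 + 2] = sin(x)/2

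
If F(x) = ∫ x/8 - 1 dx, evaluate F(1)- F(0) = -15/16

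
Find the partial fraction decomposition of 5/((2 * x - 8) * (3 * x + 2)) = -15/(28*(3*x + 2)) + 5/(28*(x - 4))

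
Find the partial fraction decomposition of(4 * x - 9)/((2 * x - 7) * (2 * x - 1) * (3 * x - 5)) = 3/(11*(3*x - 5)) - 1/(3*(2*x - 1)) + 5/(33*(2*x - 7))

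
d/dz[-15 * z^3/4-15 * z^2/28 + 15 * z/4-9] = -45*z^2/4 - 15*z/14 + 15/4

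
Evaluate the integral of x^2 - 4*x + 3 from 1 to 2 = -2/3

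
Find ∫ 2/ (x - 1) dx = log(3*(x - 1)^2) + C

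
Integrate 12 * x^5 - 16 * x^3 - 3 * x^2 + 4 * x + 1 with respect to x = 2*x^6 - 4*x^4 - x^3 + 2*x^2 + x + C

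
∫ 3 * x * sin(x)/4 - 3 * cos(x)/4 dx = -3*x*cos(x)/4 + C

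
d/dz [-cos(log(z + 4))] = sin(log(z + 4))/(z + 4)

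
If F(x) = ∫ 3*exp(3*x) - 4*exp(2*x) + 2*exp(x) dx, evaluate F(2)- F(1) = -(-1 + E)^3 - (-1 + E)^2 - E + exp(2) + (-1 + exp(2))^2 + (-1 + exp(2))^3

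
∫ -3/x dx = -3*log(2*x) + C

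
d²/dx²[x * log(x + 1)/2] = (x + 2)/(2*x^2 + 4*x + 2)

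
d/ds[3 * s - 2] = 3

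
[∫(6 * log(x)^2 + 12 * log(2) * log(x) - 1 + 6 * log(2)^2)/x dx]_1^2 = -log(2) + 14*log(2)^3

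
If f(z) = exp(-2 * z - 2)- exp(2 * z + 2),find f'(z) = (-2*exp(4*z + 4) - 2)*exp(-2*z - 2)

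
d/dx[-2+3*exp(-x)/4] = -3*exp(-x)/4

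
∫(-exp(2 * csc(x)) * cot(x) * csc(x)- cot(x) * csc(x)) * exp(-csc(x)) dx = exp(csc(x)) - exp(-csc(x)) + C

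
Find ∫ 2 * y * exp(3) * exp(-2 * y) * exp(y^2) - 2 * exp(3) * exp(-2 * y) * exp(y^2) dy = exp((y - 1)^2 + 2) + C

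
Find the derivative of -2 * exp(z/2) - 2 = -exp(z/2)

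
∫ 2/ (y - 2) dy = 2*log(y - 2) + C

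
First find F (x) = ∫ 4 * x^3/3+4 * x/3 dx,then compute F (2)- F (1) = 7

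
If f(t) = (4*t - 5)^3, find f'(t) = 192*t^2 - 480*t + 300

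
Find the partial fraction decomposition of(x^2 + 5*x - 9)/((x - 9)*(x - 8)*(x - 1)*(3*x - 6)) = 1/(56*(x - 1)) + 5/(126*(x - 2)) - 95/(126*(x - 8)) + 39/(56*(x - 9))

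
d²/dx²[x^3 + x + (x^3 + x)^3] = 72*x^7 + 126*x^5 + 60*x^3 + 12*x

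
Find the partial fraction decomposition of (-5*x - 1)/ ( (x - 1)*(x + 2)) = -3/(x + 2) - 2/(x - 1)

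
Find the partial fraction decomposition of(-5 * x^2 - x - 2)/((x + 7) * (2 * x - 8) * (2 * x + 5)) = 41/(78*(2*x + 5)) - 40/(33*(x + 7)) - 43/(143*(x - 4))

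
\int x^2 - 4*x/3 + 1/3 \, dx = x^3/3 - 2*x^2/3 + x/3 + C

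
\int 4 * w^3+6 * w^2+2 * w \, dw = w^4 + 2*w^3 + w^2 + C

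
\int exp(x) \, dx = exp(x) + C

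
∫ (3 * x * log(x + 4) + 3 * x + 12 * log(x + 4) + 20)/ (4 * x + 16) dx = (3*x + 20)*log(x + 4)/4 + C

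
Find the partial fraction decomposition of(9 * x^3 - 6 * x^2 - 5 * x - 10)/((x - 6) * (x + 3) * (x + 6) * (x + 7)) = 839/(13*(x + 7)) - 535/(9*(x + 6)) + 73/(27*(x + 3)) + 422/(351*(x - 6))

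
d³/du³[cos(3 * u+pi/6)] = 27*sin(3*u + pi/6)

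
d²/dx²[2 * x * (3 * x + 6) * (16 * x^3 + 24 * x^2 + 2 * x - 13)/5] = 384*x^3 + 4032*x^2/5 + 360*x - 108/5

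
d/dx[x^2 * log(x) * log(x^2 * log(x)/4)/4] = x*log(x)*log(x^2*log(x))/2 - x*log(2)*log(x) + x*log(x)/2 + x*log(x^2*log(x))/4 - x*log(2)/2 + x/4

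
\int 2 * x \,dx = x^2 + C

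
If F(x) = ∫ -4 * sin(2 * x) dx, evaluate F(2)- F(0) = -2 + 2*cos(4)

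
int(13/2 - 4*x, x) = -2*x^2 + 13*x/2 + C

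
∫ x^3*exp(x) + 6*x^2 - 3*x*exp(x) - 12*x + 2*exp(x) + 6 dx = (x - 1)^3*(exp(x) + 2) + C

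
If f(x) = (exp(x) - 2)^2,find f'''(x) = 8*exp(2*x) - 4*exp(x)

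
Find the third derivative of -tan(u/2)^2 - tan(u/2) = -3*tan(u/2)^5 - 3*tan(u/2)^4/4 - 5*tan(u/2)^3 - tan(u/2)^2 - 2*tan(u/2) - 1/4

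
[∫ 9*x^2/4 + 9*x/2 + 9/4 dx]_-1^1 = 6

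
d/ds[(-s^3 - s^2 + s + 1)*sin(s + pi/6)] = -s^3*cos(s + pi/6) - 3*s^2*sin(s + pi/6) - s^2*cos(s + pi/6) - 2*s*sin(s + pi/6) + s*cos(s + pi/6) + sin(s + pi/6) + cos(s + pi/6)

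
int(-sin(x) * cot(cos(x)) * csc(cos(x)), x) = -csc(cos(x)) + C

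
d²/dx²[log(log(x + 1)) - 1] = (-log(x + 1) - 1)/(x^2*log(x + 1)^2 + 2*x*log(x + 1)^2 + log(x + 1)^2)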